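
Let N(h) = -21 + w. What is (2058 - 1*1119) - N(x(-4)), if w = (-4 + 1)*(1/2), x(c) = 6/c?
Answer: 1923/2 ≈ 961.50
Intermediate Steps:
w = -3/2 ≈ -1.5000
N(h) = -45/2 (N(h) = -21 - 3/2 = -45/2)
(2058 - 1*1119) - N(x(-4)) = (2058 - 1*1119) - 1*(-45/2) = (2058 - 1119) + 45/2 = 939 + 45/2 = 1923/2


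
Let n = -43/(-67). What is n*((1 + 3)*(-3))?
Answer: -516/67 ≈ -7.7015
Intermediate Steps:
n = 43/67 (n = -43*(-1/67) = 43/67 ≈ 0.64179)
n*((1 + 3)*(-3)) = 43*((1 + 3)*(-3))/67 = 43*(4*(-3))/67 = (43/67)*(-12) = -516/67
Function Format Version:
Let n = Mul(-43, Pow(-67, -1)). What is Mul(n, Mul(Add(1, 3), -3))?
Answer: Rational(-516, 67) ≈ -7.7015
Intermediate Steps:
n = Rational(43, 67) (n = Mul(-43, Rational(-1, 67)) = Rational(43, 67) ≈ 0.64179)
Mul(n, Mul(Add(1, 3), -3)) = Mul(Rational(43, 67), Mul(Add(1, 3), -3)) = Mul(Rational(43, 67), Mul(4, -3)) = Mul(Rational(43, 67), -12) = Rational(-516, 67)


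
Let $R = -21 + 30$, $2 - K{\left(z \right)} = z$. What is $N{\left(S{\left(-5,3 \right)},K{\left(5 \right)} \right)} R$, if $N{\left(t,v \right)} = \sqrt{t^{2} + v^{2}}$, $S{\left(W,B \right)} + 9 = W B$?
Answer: $27 \sqrt{65} \approx 217.68$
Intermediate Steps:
$K{\left(z \right)} = 2 - z$
$S{\left(W,B \right)} = -9 + B W$ ($S{\left(W,B \right)} = -9 + W B = -9 + B W$)
$R = 9$
$N{\left(S{\left(-5,3 \right)},K{\left(5 \right)} \right)} R = \sqrt{\left(-9 + 3 \left(-5\right)\right)^{2} + \left(2 - 5\right)^{2}} \cdot 9 = \sqrt{\left(-9 - 15\right)^{2} + \left(2 - 5\right)^{2}} \cdot 9 = \sqrt{\left(-24\right)^{2} + \left(-3\right)^{2}} \cdot 9 = \sqrt{576 + 9} \cdot 9 = \sqrt{585} \cdot 9 = 3 \sqrt{65} \cdot 9 = 27 \sqrt{65}$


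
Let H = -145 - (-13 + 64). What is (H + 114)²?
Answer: 6724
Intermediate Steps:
H = -196 (H = -145 - 1*51 = -145 - 51 = -196)
(H + 114)² = (-196 + 114)² = (-82)² = 6724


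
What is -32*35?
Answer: -1120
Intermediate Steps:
-32*35 = -1*1120 = -1120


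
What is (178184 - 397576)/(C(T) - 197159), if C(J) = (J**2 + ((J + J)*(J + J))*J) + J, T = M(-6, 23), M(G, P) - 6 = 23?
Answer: 219392/98733 ≈ 2.2221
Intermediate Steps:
M(G, P) = 29 (M(G, P) = 6 + 23 = 29)
T = 29
C(J) = J + J**2 + 4*J**3 (C(J) = (J**2 + ((2*J)*(2*J))*J) + J = (J**2 + (4*J**2)*J) + J = (J**2 + 4*J**3) + J = J + J**2 + 4*J**3)
(178184 - 397576)/(C(T) - 197159) = (178184 - 397576)/(29*(1 + 29 + 4*29**2) - 197159) = -219392/(29*(1 + 29 + 4*841) - 197159) = -219392/(29*(1 + 29 + 3364) - 197159) = -219392/(29*3394 - 197159) = -219392/(98426 - 197159) = -219392/(-98733) = -219392*(-1/98733) = 219392/98733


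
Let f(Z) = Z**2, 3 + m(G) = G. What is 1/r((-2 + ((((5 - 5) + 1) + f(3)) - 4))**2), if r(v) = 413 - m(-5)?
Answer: 1/421 ≈ 0.0023753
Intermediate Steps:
m(G) = -3 + G
r(v) = 421 (r(v) = 413 - (-3 - 5) = 413 - 1*(-8) = 413 + 8 = 421)
1/r((-2 + ((((5 - 5) + 1) + f(3)) - 4))**2) = 1/421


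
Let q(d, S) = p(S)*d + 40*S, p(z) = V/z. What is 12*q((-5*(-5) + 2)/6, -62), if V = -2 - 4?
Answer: -922398/31 ≈ -29755.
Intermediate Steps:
V = -6
p(z) = -6/z
q(d, S) = 40*S - 6*d/S (q(d, S) = (-6/S)*d + 40*S = -6*d/S + 40*S = 40*S - 6*d/S)
12*q((-5*(-5) + 2)/6, -62) = 12*(40*(-62) - 6*(-5*(-5) + 2)/6/(-62)) = 12*(-2480 - 6*(25 + 2)*(⅙)*(-1/62)) = 12*(-2480 - 6*27*(⅙)*(-1/62)) = 12*(-2480 - 6*9/2*(-1/62)) = 12*(-2480 + 27/62) = 12*(-153733/62) = -922398/31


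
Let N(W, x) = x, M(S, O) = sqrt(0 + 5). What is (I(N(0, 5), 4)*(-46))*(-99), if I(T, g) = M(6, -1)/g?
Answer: 2277*sqrt(5)/2 ≈ 2545.8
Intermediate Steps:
M(S, O) = sqrt(5)
I(T, g) = sqrt(5)/g
(I(N(0, 5), 4)*(-46))*(-99) = ((sqrt(5)/4)*(-46))*(-99) = -23*sqrt(5)/2*(-99) = 2277*sqrt(5)/2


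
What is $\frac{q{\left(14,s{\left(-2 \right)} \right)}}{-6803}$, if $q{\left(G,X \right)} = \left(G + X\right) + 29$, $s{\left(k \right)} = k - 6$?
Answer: $- \frac{35}{6803} \approx -0.0051448$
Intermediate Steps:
$s{\left(k \right)} = -6 + k$ ($s{\left(k \right)} = k - 6 = -6 + k$)
$q{\left(G,X \right)} = 29 + G + X$
$\frac{q{\left(14,s{\left(-2 \right)} \right)}}{-6803} = \frac{29 + 14 - 8}{-6803} = \left(29 + 14 - 8\right) \left(- \frac{1}{6803}\right) = 35 \left(- \frac{1}{6803}\right) = - \frac{35}{6803}$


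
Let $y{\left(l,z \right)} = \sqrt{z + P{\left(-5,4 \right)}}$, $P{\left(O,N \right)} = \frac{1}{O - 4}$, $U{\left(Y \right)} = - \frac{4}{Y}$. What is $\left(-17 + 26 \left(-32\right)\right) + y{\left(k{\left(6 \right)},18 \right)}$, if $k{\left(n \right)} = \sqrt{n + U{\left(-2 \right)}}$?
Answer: $-849 + \frac{\sqrt{161}}{3} \approx -844.77$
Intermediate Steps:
$P{\left(O,N \right)} = \frac{1}{-4 + O}$
$k{\left(n \right)} = \sqrt{2 + n}$ ($k{\left(n \right)} = \sqrt{n - \frac{4}{-2}} = \sqrt{n - -2} = \sqrt{n + 2} = \sqrt{2 + n}$)
$y{\left(l,z \right)} = \sqrt{- \frac{1}{9} + z}$ ($y{\left(l,z \right)} = \sqrt{z + \frac{1}{-4 - 5}} = \sqrt{z + \frac{1}{-9}} = \sqrt{z - \frac{1}{9}} = \sqrt{- \frac{1}{9} + z}$)
$\left(-17 + 26 \left(-32\right)\right) + y{\left(k{\left(6 \right)},18 \right)} = \left(-17 + 26 \left(-32\right)\right) + \frac{\sqrt{-1 + 9 \cdot 18}}{3} = \left(-17 - 832\right) + \frac{\sqrt{-1 + 162}}{3} = -849 + \frac{\sqrt{161}}{3}$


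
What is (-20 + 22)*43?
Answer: 86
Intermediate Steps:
(-20 + 22)*43 = 2*43 = 86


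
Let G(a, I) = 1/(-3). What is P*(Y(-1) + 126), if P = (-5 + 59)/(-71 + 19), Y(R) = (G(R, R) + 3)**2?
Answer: -1797/13 ≈ -138.23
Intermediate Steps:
G(a, I) = -1/3
Y(R) = 64/9 (Y(R) = (-1/3 + 3)**2 = (8/3)**2 = 64/9)
P = -27/26 (P = 54/(-52) = 54*(-1/52) = -27/26 ≈ -1.0385)
P*(Y(-1) + 126) = -27*(64/9 + 126)/26 = -27/26*1198/9 = -1797/13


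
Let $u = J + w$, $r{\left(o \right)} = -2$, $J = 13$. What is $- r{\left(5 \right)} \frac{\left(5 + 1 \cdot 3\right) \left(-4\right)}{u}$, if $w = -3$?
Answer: $- \frac{32}{5} \approx -6.4$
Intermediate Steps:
$u = 10$ ($u = 13 - 3 = 10$)
$- r{\left(5 \right)} \frac{\left(5 + 1 \cdot 3\right) \left(-4\right)}{u} = \left(-1\right) \left(-2\right) \frac{\left(5 + 1 \cdot 3\right) \left(-4\right)}{10} = 2 \left(5 + 3\right) \left(-4\right) \frac{1}{10} = 2 \cdot 8 \left(-4\right) \frac{1}{10} = 2 \left(\left(-32\right) \frac{1}{10}\right) = 2 \left(- \frac{16}{5}\right) = - \frac{32}{5}$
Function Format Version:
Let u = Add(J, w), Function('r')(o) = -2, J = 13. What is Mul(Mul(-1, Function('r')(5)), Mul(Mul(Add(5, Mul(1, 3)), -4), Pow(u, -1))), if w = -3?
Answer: Rational(-32, 5) ≈ -6.4000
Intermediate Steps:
u = 10 (u = Add(13, -3) = 10)
Mul(Mul(-1, Function('r')(5)), Mul(Mul(Add(5, Mul(1, 3)), -4), Pow(u, -1))) = Mul(Mul(-1, -2), Mul(Mul(Add(5, Mul(1, 3)), -4), Pow(10, -1))) = Mul(2, Mul(Mul(Add(5, 3), -4), Rational(1, 10))) = Mul(2, Mul(Mul(8, -4), Rational(1, 10))) = Mul(2, Mul(-32, Rational(1, 10))) = Mul(2, Rational(-16, 5)) = Rational(-32, 5)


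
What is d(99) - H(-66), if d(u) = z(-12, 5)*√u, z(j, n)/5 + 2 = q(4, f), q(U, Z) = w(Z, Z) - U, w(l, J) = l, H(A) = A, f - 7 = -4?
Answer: 66 - 45*√11 ≈ -83.248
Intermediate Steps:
f = 3 (f = 7 - 4 = 3)
q(U, Z) = Z - U
z(j, n) = -15 (z(j, n) = -10 + 5*(3 - 1*4) = -10 + 5*(3 - 4) = -10 + 5*(-1) = -10 - 5 = -15)
d(u) = -15*√u
d(99) - H(-66) = -45*√11 - 1*(-66) = -45*√11 + 66 = 66 - 45*√11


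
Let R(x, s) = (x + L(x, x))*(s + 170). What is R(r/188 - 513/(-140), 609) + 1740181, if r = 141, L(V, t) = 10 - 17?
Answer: 121671671/70 ≈ 1.7382e+6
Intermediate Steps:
L(V, t) = -7
R(x, s) = (-7 + x)*(170 + s) (R(x, s) = (x - 7)*(s + 170) = (-7 + x)*(170 + s))
R(r/188 - 513/(-140), 609) + 1740181 = (-1190 - 7*609 + 170*(141/188 - 513/(-140)) + 609*(141/188 - 513/(-140))) + 1740181 = (-1190 - 4263 + 170*(141*(1/188) - 513*(-1/140)) + 609*(141*(1/188) - 513*(-1/140))) + 1740181 = (-1190 - 4263 + 170*(3/4 + 513/140) + 609*(3/4 + 513/140)) + 1740181 = (-1190 - 4263 + 170*(309/70) + 609*(309/70)) + 1740181 = (-1190 - 4263 + 5253/7 + 26883/10) + 1740181 = -140999/70 + 1740181 = 121671671/70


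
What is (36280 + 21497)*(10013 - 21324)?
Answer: -653515647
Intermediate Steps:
(36280 + 21497)*(10013 - 21324) = 57777*(-11311) = -653515647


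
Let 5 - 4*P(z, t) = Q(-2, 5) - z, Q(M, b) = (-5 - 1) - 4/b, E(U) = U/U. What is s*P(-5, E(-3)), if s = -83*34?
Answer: -23987/5 ≈ -4797.4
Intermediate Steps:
E(U) = 1
Q(M, b) = -6 - 4/b
P(z, t) = 59/20 + z/4 (P(z, t) = 5/4 - ((-6 - 4/5) - z)/4 = 5/4 - (-34/5 - z)/4 = 5/4 + (17/10 + z/4) = 59/20 + z/4)
s = -2822
s*P(-5, E(-3)) = -2822*(59/20 + (1/4)*(-5)) = -2822*(59/20 - 5/4) = -2822*17/10 = -23987/5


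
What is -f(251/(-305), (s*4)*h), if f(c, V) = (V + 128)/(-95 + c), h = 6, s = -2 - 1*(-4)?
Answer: 26840/14613 ≈ 1.8367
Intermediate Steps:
s = 2 (s = -2 + 4 = 2)
f(c, V) = (128 + V)/(-95 + c)
-f(251/(-305), (s*4)*h) = -(128 + (2*4)*6)/(-95 + 251/(-305)) = -(128 + 8*6)/(-95 + 251*(-1/305)) = -(128 + 48)/(-95 - 251/305) = -176/(-29226/305) = -(-305)*176/29226 = -1*(-26840/14613) = 26840/14613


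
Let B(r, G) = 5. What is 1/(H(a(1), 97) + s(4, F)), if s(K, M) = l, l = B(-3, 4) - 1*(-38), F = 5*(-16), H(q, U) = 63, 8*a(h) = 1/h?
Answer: 1/106 ≈ 0.0094340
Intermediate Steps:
a(h) = 1/(8*h) (a(h) = (1/h)/8 = 1/(8*h))
F = -80
l = 43 (l = 5 - 1*(-38) = 5 + 38 = 43)
s(K, M) = 43
1/(H(a(1), 97) + s(4, F)) = 1/(63 + 43) = 1/106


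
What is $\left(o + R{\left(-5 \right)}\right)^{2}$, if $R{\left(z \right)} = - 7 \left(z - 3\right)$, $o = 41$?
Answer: $9409$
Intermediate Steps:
$R{\left(z \right)} = 21 - 7 z$ ($R{\left(z \right)} = - 7 \left(-3 + z\right) = 21 - 7 z$)
$\left(o + R{\left(-5 \right)}\right)^{2} = \left(41 + \left(21 - -35\right)\right)^{2} = \left(41 + \left(21 + 35\right)\right)^{2} = \left(41 + 56\right)^{2} = 97^{2} = 9409$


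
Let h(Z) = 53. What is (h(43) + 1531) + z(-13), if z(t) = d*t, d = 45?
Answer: 999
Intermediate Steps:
z(t) = 45*t
(h(43) + 1531) + z(-13) = (53 + 1531) + 45*(-13) = 1584 - 585 = 999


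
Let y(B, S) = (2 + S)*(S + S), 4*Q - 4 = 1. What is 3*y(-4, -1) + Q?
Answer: -19/4 ≈ -4.7500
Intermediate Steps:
Q = 5/4 (Q = 1 + (1/4)*1 = 1 + 1/4 = 5/4 ≈ 1.2500)
y(B, S) = 2*S*(2 + S) (y(B, S) = (2 + S)*(2*S) = 2*S*(2 + S))
3*y(-4, -1) + Q = 3*(2*(-1)*(2 - 1)) + 5/4 = 3*(2*(-1)*1) + 5/4 = 3*(-2) + 5/4 = -6 + 5/4 = -19/4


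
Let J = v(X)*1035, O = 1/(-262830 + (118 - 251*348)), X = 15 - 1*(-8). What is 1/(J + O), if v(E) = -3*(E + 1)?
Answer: -350060/26086471201 ≈ -1.3419e-5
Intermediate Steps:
X = 23 (X = 15 + 8 = 23)
v(E) = -3 - 3*E (v(E) = -3*(1 + E) = -3 - 3*E)
O = -1/350060 (O = 1/(-262830 + (118 - 87348)) = 1/(-262830 - 87230) = 1/(-350060) = -1/350060 ≈ -2.8567e-6)
J = -74520 (J = (-3 - 3*23)*1035 = (-3 - 69)*1035 = -72*1035 = -74520)
1/(J + O) = 1/(-74520 - 1/350060) = 1/(-26086471201/350060) = -350060/26086471201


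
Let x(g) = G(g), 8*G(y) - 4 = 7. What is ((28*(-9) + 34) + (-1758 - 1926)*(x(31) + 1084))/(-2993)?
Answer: 7997479/5986 ≈ 1336.0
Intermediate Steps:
G(y) = 11/8 (G(y) = 1/2 + (1/8)*7 = 1/2 + 7/8 = 11/8)
x(g) = 11/8
((28*(-9) + 34) + (-1758 - 1926)*(x(31) + 1084))/(-2993) = ((28*(-9) + 34) + (-1758 - 1926)*(11/8 + 1084))/(-2993) = ((-252 + 34) - 3684*8683/8)*(-1/2993) = (-218 - 7997043/2)*(-1/2993) = -7997479/2*(-1/2993) = 7997479/5986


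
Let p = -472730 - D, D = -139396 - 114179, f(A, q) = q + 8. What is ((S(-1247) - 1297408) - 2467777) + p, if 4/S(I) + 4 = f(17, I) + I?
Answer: -4960503302/1245 ≈ -3.9843e+6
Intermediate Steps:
f(A, q) = 8 + q
D = -253575
S(I) = 4/(4 + 2*I) (S(I) = 4/(-4 + ((8 + I) + I)) = 4/(-4 + (8 + 2*I)) = 4/(4 + 2*I))
p = -219155 (p = -472730 - 1*(-253575) = -472730 + 253575 = -219155)
((S(-1247) - 1297408) - 2467777) + p = ((2/(2 - 1247) - 1297408) - 2467777) - 219155 = ((2/(-1245) - 1297408) - 2467777) - 219155 = ((2*(-1/1245) - 1297408) - 2467777) - 219155 = ((-2/1245 - 1297408) - 2467777) - 219155 = (-1615272962/1245 - 2467777) - 219155 = -4687655327/1245 - 219155 = -4960503302/1245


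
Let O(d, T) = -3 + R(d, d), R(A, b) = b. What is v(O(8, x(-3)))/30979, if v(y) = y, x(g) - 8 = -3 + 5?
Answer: 5/30979 ≈ 0.00016140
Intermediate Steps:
x(g) = 10 (x(g) = 8 + (-3 + 5) = 8 + 2 = 10)
O(d, T) = -3 + d
v(O(8, x(-3)))/30979 = (-3 + 8)/30979 = 5*(1/30979) = 5/30979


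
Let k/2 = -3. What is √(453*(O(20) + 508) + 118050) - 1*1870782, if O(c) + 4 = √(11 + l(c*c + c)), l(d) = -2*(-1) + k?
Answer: -1870782 + √(346362 + 453*√7) ≈ -1.8702e+6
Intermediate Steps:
k = -6 (k = 2*(-3) = -6)
l(d) = -4 (l(d) = -2*(-1) - 6 = 2 - 6 = -4)
O(c) = -4 + √7 (O(c) = -4 + √(11 - 4) = -4 + √7)
√(453*(O(20) + 508) + 118050) - 1*1870782 = √(453*((-4 + √7) + 508) + 118050) - 1*1870782 = √(453*(504 + √7) + 118050) - 1870782 = √((228312 + 453*√7) + 118050) - 1870782 = √(346362 + 453*√7) - 1870782 = -1870782 + √(346362 + 453*√7)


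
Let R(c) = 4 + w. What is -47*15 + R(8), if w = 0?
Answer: -701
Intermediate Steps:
R(c) = 4 (R(c) = 4 + 0 = 4)
-47*15 + R(8) = -47*15 + 4 = -705 + 4 = -701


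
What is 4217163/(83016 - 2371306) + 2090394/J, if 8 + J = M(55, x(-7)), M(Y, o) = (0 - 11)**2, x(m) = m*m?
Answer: 4782951146841/258576770 ≈ 18497.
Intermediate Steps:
x(m) = m**2
M(Y, o) = 121 (M(Y, o) = (-11)**2 = 121)
J = 113 (J = -8 + 121 = 113)
4217163/(83016 - 2371306) + 2090394/J = 4217163/(83016 - 2371306) + 2090394/113 = 4217163/(-2288290) + 2090394*(1/113) = 4217163*(-1/2288290) + 2090394/113 = -4217163/2288290 + 2090394/113 = 4782951146841/258576770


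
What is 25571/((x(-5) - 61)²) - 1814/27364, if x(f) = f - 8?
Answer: 172447845/37461316 ≈ 4.6034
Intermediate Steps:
x(f) = -8 + f
25571/((x(-5) - 61)²) - 1814/27364 = 25571/(((-8 - 5) - 61)²) - 1814/27364 = 25571/((-13 - 61)²) - 1814*1/27364 = 25571/((-74)²) - 907/13682 = 25571/5476 - 907/13682 = 172447845/37461316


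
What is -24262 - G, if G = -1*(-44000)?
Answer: -68262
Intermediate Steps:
G = 44000
-24262 - G = -24262 - 1*44000 = -24262 - 44000 = -68262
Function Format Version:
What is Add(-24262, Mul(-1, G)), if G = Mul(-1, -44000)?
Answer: -68262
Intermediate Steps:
G = 44000
Add(-24262, Mul(-1, G)) = Add(-24262, Mul(-1, 44000)) = Add(-24262, -44000) = -68262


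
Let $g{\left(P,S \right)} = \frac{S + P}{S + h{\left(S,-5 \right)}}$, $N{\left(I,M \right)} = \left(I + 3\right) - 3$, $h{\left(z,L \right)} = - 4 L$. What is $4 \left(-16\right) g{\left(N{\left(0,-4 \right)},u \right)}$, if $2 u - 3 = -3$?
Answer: $0$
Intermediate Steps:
$u = 0$ ($u = \frac{3}{2} + \frac{1}{2} \left(-3\right) = \frac{3}{2} - \frac{3}{2} = 0$)
$N{\left(I,M \right)} = I$ ($N{\left(I,M \right)} = \left(3 + I\right) - 3 = I$)
$g{\left(P,S \right)} = \frac{P + S}{20 + S}$ ($g{\left(P,S \right)} = \frac{S + P}{S - -20} = \frac{P + S}{S + 20} = \frac{P + S}{20 + S}$)
$4 \left(-16\right) g{\left(N{\left(0,-4 \right)},u \right)} = 4 \left(-16\right) \frac{0 + 0}{20 + 0} = - 64 \cdot \frac{1}{20} \cdot 0 = \left(-64\right) 0 = 0$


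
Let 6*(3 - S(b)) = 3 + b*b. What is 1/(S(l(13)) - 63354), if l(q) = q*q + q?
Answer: -6/413233 ≈ -1.4520e-5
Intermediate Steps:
l(q) = q + q**2 (l(q) = q**2 + q = q + q**2)
S(b) = 5/2 - b**2/6 (S(b) = 3 - (3 + b*b)/6 = 3 - (3 + b**2)/6 = 3 + (-1/2 - b**2/6) = 5/2 - b**2/6)
1/(S(l(13)) - 63354) = 1/((5/2 - 169*(1 + 13)**2/6) - 63354) = 1/((5/2 - (13*14)**2/6) - 63354) = 1/((5/2 - 1/6*182**2) - 63354) = 1/((5/2 - 1/6*33124) - 63354) = 1/((5/2 - 16562/3) - 63354) = 1/(-33109/6 - 63354) = 1/(-413233/6) = -6/413233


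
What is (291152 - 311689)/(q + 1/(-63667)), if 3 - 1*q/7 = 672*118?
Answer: 1307529179/35338432018 ≈ 0.037000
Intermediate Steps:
q = -555051 (q = 21 - 4704*118 = 21 - 7*79296 = 21 - 555072 = -555051)
(291152 - 311689)/(q + 1/(-63667)) = (291152 - 311689)/(-555051 + 1/(-63667)) = -20537/(-555051 - 1/63667) = -20537/(-35338432018/63667) = -20537*(-63667/35338432018) = 1307529179/35338432018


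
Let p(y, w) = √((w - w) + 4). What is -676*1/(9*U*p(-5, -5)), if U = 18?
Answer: -169/81 ≈ -2.0864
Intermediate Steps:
p(y, w) = 2 (p(y, w) = √(0 + 4) = √4 = 2)
-676*1/(9*U*p(-5, -5)) = -676/((18*2)*9) = -676/(36*9) = -676/324 = -676*1/324 = -169/81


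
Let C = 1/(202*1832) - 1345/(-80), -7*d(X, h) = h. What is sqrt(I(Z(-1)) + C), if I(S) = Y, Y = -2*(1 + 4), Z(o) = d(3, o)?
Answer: 3*sqrt(6478849222)/92516 ≈ 2.6101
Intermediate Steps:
d(X, h) = -h/7
Z(o) = -o/7
C = 3110851/185032 (C = (1/202)*(1/1832) - 1345*(-1/80) = 1/370064 + 269/16 = 3110851/185032 ≈ 16.813)
Y = -10 (Y = -2*5 = -10)
I(S) = -10
sqrt(I(Z(-1)) + C) = sqrt(-10 + 3110851/185032) = sqrt(1260531/185032) = 3*sqrt(6478849222)/92516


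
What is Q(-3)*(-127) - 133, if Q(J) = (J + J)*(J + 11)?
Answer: 5963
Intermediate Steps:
Q(J) = 2*J*(11 + J) (Q(J) = (2*J)*(11 + J) = 2*J*(11 + J))
Q(-3)*(-127) - 133 = (2*(-3)*(11 - 3))*(-127) - 133 = (2*(-3)*8)*(-127) - 133 = -48*(-127) - 133 = 6096 - 133 = 5963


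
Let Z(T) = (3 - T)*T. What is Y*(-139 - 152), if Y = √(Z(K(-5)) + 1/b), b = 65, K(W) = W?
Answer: -291*I*√168935/65 ≈ -1840.1*I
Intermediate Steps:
Z(T) = T*(3 - T)
Y = I*√168935/65 (Y = √(-5*(3 - 1*(-5)) + 1/65) = √(-5*(3 + 5) + 1/65) = √(-5*8 + 1/65) = √(-40 + 1/65) = √(-2599/65) = I*√168935/65 ≈ 6.3233*I)
Y*(-139 - 152) = (I*√168935/65)*(-139 - 152) = (I*√168935/65)*(-291) = -291*I*√168935/65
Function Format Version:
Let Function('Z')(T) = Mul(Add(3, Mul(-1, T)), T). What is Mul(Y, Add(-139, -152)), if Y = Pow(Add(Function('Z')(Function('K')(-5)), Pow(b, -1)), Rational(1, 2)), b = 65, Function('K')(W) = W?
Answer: Mul(Rational(-291, 65), I, Pow(168935, Rational(1, 2))) ≈ Mul(-1840.1, I)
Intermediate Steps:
Function('Z')(T) = Mul(T, Add(3, Mul(-1, T)))
Y = Mul(Rational(1, 65), I, Pow(168935, Rational(1, 2))) (Y = Pow(Add(Mul(-5, Add(3, Mul(-1, -5))), Pow(65, -1)), Rational(1, 2)) = Pow(Add(Mul(-5, Add(3, 5)), Rational(1, 65)), Rational(1, 2)) = Pow(Add(Mul(-5, 8), Rational(1, 65)), Rational(1, 2)) = Pow(Add(-40, Rational(1, 65)), Rational(1, 2)) = Pow(Rational(-2599, 65), Rational(1, 2)) = Mul(Rational(1, 65), I, Pow(168935, Rational(1, 2))) ≈ Mul(6.3233, I))
Mul(Y, Add(-139, -152)) = Mul(Mul(Rational(1, 65), I, Pow(168935, Rational(1, 2))), Add(-139, -152)) = Mul(Mul(Rational(1, 65), I, Pow(168935, Rational(1, 2))), -291) = Mul(Rational(-291, 65), I, Pow(168935, Rational(1, 2)))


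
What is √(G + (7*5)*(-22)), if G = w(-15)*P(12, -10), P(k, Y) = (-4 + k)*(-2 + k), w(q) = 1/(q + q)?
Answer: I*√6954/3 ≈ 27.797*I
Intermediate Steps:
w(q) = 1/(2*q)
G = -8/3 (G = ((½)/(-15))*(8 + 12² - 6*12) = ((½)*(-1/15))*(8 + 144 - 72) = -1/30*80 = -8/3 ≈ -2.6667)
√(G + (7*5)*(-22)) = √(-8/3 + (7*5)*(-22)) = √(-8/3 + 35*(-22)) = √(-8/3 - 770) = √(-2318/3) = I*√6954/3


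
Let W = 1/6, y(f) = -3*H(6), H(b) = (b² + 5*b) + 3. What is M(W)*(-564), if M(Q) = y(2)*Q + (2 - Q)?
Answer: 18424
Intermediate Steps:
H(b) = 3 + b² + 5*b
y(f) = -207 (y(f) = -3*(3 + 6² + 5*6) = -3*(3 + 36 + 30) = -3*69 = -207)
W = ⅙ ≈ 0.16667
M(Q) = 2 - 208*Q (M(Q) = -207*Q + (2 - Q) = 2 - 208*Q)
M(W)*(-564) = (2 - 208*⅙)*(-564) = (2 - 104/3)*(-564) = -98/3*(-564) = 18424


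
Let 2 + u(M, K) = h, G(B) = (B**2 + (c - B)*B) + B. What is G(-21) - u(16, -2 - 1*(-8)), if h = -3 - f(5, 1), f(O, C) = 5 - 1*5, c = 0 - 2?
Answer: 26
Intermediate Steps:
c = -2
f(O, C) = 0 (f(O, C) = 5 - 5 = 0)
h = -3 (h = -3 - 1*0 = -3 + 0 = -3)
G(B) = B + B**2 + B*(-2 - B) (G(B) = (B**2 + (-2 - B)*B) + B = (B**2 + B*(-2 - B)) + B = B + B**2 + B*(-2 - B))
u(M, K) = -5 (u(M, K) = -2 - 3 = -5)
G(-21) - u(16, -2 - 1*(-8)) = -1*(-21) - 1*(-5) = 21 + 5 = 26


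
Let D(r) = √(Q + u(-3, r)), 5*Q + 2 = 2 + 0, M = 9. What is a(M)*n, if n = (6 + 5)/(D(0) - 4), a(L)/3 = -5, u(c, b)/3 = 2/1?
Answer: 66 + 33*√6/2 ≈ 106.42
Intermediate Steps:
u(c, b) = 6 (u(c, b) = 3*(2/1) = 3*(2*1) = 3*2 = 6)
a(L) = -15 (a(L) = 3*(-5) = -15)
Q = 0 (Q = -⅖ + (2 + 0)/5 = -⅖ + (⅕)*2 = -⅖ + ⅖ = 0)
D(r) = √6 (D(r) = √(0 + 6) = √6)
n = 11/(-4 + √6) (n = (6 + 5)/(√6 - 4) = 11/(-4 + √6) ≈ -7.0944)
a(M)*n = -15*(-22/5 - 11*√6/10) = 66 + 33*√6/2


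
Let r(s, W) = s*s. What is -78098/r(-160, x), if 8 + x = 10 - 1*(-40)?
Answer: -39049/12800 ≈ -3.0507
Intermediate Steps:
x = 42 (x = -8 + (10 - 1*(-40)) = -8 + (10 + 40) = -8 + 50 = 42)
r(s, W) = s**2
-78098/r(-160, x) = -78098/((-160)**2) = -78098/25600 = -78098*1/25600 = -39049/12800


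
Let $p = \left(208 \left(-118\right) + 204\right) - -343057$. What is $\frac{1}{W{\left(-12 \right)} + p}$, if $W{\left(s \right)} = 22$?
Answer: $\frac{1}{318739} \approx 3.1374 \cdot 10^{-6}$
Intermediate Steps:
$p = 318717$ ($p = \left(-24544 + 204\right) + 343057 = -24340 + 343057 = 318717$)
$\frac{1}{W{\left(-12 \right)} + p} = \frac{1}{22 + 318717} = \frac{1}{318739}$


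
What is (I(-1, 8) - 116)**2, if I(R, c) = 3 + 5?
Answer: 11664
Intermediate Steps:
I(R, c) = 8
(I(-1, 8) - 116)**2 = (8 - 116)**2 = (-108)**2 = 11664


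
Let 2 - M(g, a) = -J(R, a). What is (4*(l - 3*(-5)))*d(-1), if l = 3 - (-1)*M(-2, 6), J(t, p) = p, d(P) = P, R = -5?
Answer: -104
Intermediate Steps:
M(g, a) = 2 + a (M(g, a) = 2 - (-1)*a = 2 + a)
l = 11 (l = 3 - (-1)*(2 + 6) = 3 - (-1)*8 = 3 - 1*(-8) = 3 + 8 = 11)
(4*(l - 3*(-5)))*d(-1) = (4*(11 - 3*(-5)))*(-1) = (4*(11 + 15))*(-1) = (4*26)*(-1) = 104*(-1) = -104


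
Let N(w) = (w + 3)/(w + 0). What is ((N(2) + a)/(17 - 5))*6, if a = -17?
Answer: -29/4 ≈ -7.2500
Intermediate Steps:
N(w) = (3 + w)/w
((N(2) + a)/(17 - 5))*6 = (((3 + 2)/2 - 17)/(17 - 5))*6 = (((1/2)*5 - 17)/12)*6 = ((5/2 - 17)*(1/12))*6 = -29/2*1/12*6 = -29/24*6 = -29/4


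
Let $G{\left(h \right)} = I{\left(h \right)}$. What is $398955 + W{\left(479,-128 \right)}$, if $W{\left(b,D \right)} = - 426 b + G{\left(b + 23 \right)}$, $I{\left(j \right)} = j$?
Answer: $195403$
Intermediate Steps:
$G{\left(h \right)} = h$
$W{\left(b,D \right)} = 23 - 425 b$ ($W{\left(b,D \right)} = - 426 b + \left(b + 23\right) = - 426 b + \left(23 + b\right) = 23 - 425 b$)
$398955 + W{\left(479,-128 \right)} = 398955 + \left(23 - 203575\right) = 398955 - 203552 = 195403$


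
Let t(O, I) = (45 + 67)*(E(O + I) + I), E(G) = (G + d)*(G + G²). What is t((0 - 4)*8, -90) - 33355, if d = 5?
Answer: -193484683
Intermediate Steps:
E(G) = (5 + G)*(G + G²) (E(G) = (G + 5)*(G + G²) = (5 + G)*(G + G²))
t(O, I) = 112*I + 112*(I + O)*(5 + (I + O)² + 6*I + 6*O) (t(O, I) = (45 + 67)*((O + I)*(5 + (O + I)² + 6*(O + I)) + I) = 112*((I + O)*(5 + (I + O)² + 6*(I + O)) + I) = 112*((I + O)*(5 + (I + O)² + (6*I + 6*O)) + I) = 112*((I + O)*(5 + (I + O)² + 6*I + 6*O) + I) = 112*(I + (I + O)*(5 + (I + O)² + 6*I + 6*O)) = 112*I + 112*(I + O)*(5 + (I + O)² + 6*I + 6*O))
t((0 - 4)*8, -90) - 33355 = (112*(-90) + 112*(-90 + (0 - 4)*8)*(5 + (-90 + (0 - 4)*8)² + 6*(-90) + 6*((0 - 4)*8))) - 33355 = (-10080 + 112*(-90 - 4*8)*(5 + (-90 - 4*8)² - 540 + 6*(-4*8))) - 33355 = (-10080 + 112*(-90 - 32)*(5 + (-90 - 32)² - 540 + 6*(-32))) - 33355 = (-10080 + 112*(-122)*(5 + (-122)² - 540 - 192)) - 33355 = (-10080 + 112*(-122)*(5 + 14884 - 540 - 192)) - 33355 = (-10080 + 112*(-122)*14157) - 33355 = (-10080 - 193441248) - 33355 = -193451328 - 33355 = -193484683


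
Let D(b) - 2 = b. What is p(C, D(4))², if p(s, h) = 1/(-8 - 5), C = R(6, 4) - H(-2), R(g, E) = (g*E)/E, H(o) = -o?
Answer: 1/169 ≈ 0.0059172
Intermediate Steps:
D(b) = 2 + b
R(g, E) = g (R(g, E) = (E*g)/E = g)
C = 4 (C = 6 - (-1)*(-2) = 6 - 1*2 = 6 - 2 = 4)
p(s, h) = -1/13 (p(s, h) = 1/(-13) = -1/13)
p(C, D(4))² = (-1/13)² = 1/169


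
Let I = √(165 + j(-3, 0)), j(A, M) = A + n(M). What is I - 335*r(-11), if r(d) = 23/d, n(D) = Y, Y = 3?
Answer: 7705/11 + √165 ≈ 713.30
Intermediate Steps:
n(D) = 3
j(A, M) = 3 + A (j(A, M) = A + 3 = 3 + A)
I = √165 (I = √(165 + (3 - 3)) = √(165 + 0) = √165 ≈ 12.845)
I - 335*r(-11) = √165 - 7705/(-11) = √165 - 7705*(-1)/11 = √165 - 335*(-23/11) = √165 + 7705/11 = 7705/11 + √165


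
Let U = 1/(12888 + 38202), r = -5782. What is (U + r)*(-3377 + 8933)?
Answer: -273542602954/8515 ≈ -3.2125e+7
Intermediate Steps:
U = 1/51090 ≈ 1.9573e-5
(U + r)*(-3377 + 8933) = (1/51090 - 5782)*(-3377 + 8933) = -295402379/51090*5556 = -273542602954/8515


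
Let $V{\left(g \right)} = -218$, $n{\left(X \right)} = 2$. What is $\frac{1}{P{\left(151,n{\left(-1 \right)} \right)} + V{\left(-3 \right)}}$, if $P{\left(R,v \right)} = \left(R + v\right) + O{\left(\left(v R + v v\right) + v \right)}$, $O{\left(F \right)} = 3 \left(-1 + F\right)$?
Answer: $\frac{1}{856} \approx 0.0011682$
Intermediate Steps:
$O{\left(F \right)} = -3 + 3 F$
$P{\left(R,v \right)} = -3 + R + 3 v^{2} + 4 v + 3 R v$ ($P{\left(R,v \right)} = \left(R + v\right) + \left(-3 + 3 \left(\left(v R + v v\right) + v\right)\right) = \left(R + v\right) + \left(-3 + 3 \left(\left(R v + v^{2}\right) + v\right)\right) = \left(R + v\right) + \left(-3 + 3 \left(\left(v^{2} + R v\right) + v\right)\right) = \left(R + v\right) + \left(-3 + 3 \left(v + v^{2} + R v\right)\right) = \left(R + v\right) - \left(3 - 3 v - 3 v^{2} - 3 R v\right) = \left(R + v\right) + \left(-3 + 3 v + 3 v^{2} + 3 R v\right) = -3 + R + 3 v^{2} + 4 v + 3 R v$)
$\frac{1}{P{\left(151,n{\left(-1 \right)} \right)} + V{\left(-3 \right)}} = \frac{1}{\left(-3 + 151 + 2 + 3 \cdot 2 \left(1 + 151 + 2\right)\right) - 218} = \frac{1}{\left(-3 + 151 + 2 + 3 \cdot 2 \cdot 154\right) - 218} = \frac{1}{\left(-3 + 151 + 2 + 924\right) - 218} = \frac{1}{1074 - 218} = \frac{1}{856}$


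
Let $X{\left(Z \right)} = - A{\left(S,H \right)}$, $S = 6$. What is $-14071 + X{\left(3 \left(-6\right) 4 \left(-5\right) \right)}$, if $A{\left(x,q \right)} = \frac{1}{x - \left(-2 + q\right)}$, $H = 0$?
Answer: $- \frac{112569}{8} \approx -14071.0$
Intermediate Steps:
$A{\left(x,q \right)} = \frac{1}{2 + x - q}$
$X{\left(Z \right)} = - \frac{1}{8}$ ($X{\left(Z \right)} = - \frac{1}{2 + 6 - 0} = - \frac{1}{2 + 6 + 0} = - \frac{1}{8}$)
$-14071 + X{\left(3 \left(-6\right) 4 \left(-5\right) \right)} = -14071 - \frac{1}{8} = - \frac{112569}{8}$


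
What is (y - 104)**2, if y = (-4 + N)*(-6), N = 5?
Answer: 12100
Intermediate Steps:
y = -6 (y = (-4 + 5)*(-6) = 1*(-6) = -6)
(y - 104)**2 = (-6 - 104)**2 = (-110)**2 = 12100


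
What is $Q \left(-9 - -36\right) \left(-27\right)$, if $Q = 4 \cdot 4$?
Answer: $-11664$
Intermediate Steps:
$Q = 16$
$Q \left(-9 - -36\right) \left(-27\right) = 16 \left(-9 - -36\right) \left(-27\right) = 16 \left(-9 + 36\right) \left(-27\right) = 16 \cdot 27 \left(-27\right) = 432 \left(-27\right) = -11664$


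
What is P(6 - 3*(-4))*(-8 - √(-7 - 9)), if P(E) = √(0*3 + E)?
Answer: 12*√2*(-2 - I) ≈ -33.941 - 16.971*I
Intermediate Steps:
P(E) = √E (P(E) = √(0 + E) = √E)
P(6 - 3*(-4))*(-8 - √(-7 - 9)) = √(6 - 3*(-4))*(-8 - √(-7 - 9)) = √(6 + 12)*(-8 - √(-16)) = √18*(-8 - 4*I) = (3*√2)*(-8 - 4*I) = 3*√2*(-8 - 4*I)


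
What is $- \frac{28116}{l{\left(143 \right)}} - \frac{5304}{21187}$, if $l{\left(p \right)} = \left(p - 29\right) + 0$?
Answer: $- \frac{99383058}{402553} \approx -246.88$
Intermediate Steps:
$l{\left(p \right)} = -29 + p$ ($l{\left(p \right)} = \left(-29 + p\right) + 0 = -29 + p$)
$- \frac{28116}{l{\left(143 \right)}} - \frac{5304}{21187} = - \frac{28116}{-29 + 143} - \frac{5304}{21187} = - \frac{28116}{114} - \frac{5304}{21187} = \left(-28116\right) \frac{1}{114} - \frac{5304}{21187} = - \frac{4686}{19} - \frac{5304}{21187} = - \frac{99383058}{402553}$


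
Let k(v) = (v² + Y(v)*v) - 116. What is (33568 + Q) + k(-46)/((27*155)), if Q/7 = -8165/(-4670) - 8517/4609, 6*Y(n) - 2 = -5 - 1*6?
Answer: 604744458098699/18015613110 ≈ 33568.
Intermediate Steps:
Y(n) = -3/2 (Y(n) = ⅓ + (-5 - 1*6)/6 = ⅓ + (-5 - 6)/6 = ⅓ + (⅙)*(-11) = ⅓ - 11/6 = -3/2)
Q = -2998667/4304806 (Q = 7*(-8165/(-4670) - 8517/4609) = 7*(-8165*(-1/4670) - 8517*1/4609) = 7*(1633/934 - 8517/4609) = 7*(-428381/4304806) = -2998667/4304806 ≈ -0.69659)
k(v) = -116 + v² - 3*v/2 (k(v) = (v² - 3*v/2) - 116 = -116 + v² - 3*v/2)
(33568 + Q) + k(-46)/((27*155)) = (33568 - 2998667/4304806) + (-116 + (-46)² - 3/2*(-46))/((27*155)) = 144500729141/4304806 + (-116 + 2116 + 69)/4185 = 144500729141/4304806 + 2069*(1/4185) = 144500729141/4304806 + 2069/4185 = 604744458098699/18015613110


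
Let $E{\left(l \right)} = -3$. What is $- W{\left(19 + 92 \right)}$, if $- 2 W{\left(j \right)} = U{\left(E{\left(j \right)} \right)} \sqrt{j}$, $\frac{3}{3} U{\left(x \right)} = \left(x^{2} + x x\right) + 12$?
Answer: $15 \sqrt{111} \approx 158.03$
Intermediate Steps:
$U{\left(x \right)} = 12 + 2 x^{2}$ ($U{\left(x \right)} = \left(x^{2} + x x\right) + 12 = \left(x^{2} + x^{2}\right) + 12 = 2 x^{2} + 12 = 12 + 2 x^{2}$)
$W{\left(j \right)} = - 15 \sqrt{j}$ ($W{\left(j \right)} = - \frac{\left(12 + 2 \left(-3\right)^{2}\right) \sqrt{j}}{2} = - \frac{\left(12 + 2 \cdot 9\right) \sqrt{j}}{2} = - \frac{\left(12 + 18\right) \sqrt{j}}{2} = - \frac{30 \sqrt{j}}{2} = - 15 \sqrt{j}$)
$- W{\left(19 + 92 \right)} = - \left(-15\right) \sqrt{19 + 92} = - \left(-15\right) \sqrt{111} = 15 \sqrt{111}$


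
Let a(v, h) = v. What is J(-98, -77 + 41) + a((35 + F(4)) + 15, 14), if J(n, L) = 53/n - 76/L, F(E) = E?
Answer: 49013/882 ≈ 55.570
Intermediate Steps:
J(n, L) = -76/L + 53/n
J(-98, -77 + 41) + a((35 + F(4)) + 15, 14) = (-76/(-77 + 41) + 53/(-98)) + ((35 + 4) + 15) = (-76/(-36) + 53*(-1/98)) + (39 + 15) = (-76*(-1/36) - 53/98) + 54 = (19/9 - 53/98) + 54 = 1385/882 + 54 = 49013/882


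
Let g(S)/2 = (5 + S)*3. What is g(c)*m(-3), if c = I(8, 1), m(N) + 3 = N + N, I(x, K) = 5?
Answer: -540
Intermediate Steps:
m(N) = -3 + 2*N (m(N) = -3 + (N + N) = -3 + 2*N)
c = 5
g(S) = 30 + 6*S (g(S) = 2*((5 + S)*3) = 2*(15 + 3*S) = 30 + 6*S)
g(c)*m(-3) = (30 + 6*5)*(-3 + 2*(-3)) = (30 + 30)*(-3 - 6) = 60*(-9) = -540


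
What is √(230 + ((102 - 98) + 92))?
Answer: √326 ≈ 18.055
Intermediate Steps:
√(230 + ((102 - 98) + 92)) = √(230 + (4 + 92)) = √(230 + 96) = √326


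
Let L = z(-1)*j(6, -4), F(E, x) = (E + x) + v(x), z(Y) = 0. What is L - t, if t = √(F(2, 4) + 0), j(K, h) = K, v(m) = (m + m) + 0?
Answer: -√14 ≈ -3.7417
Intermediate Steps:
v(m) = 2*m (v(m) = 2*m + 0 = 2*m)
F(E, x) = E + 3*x (F(E, x) = (E + x) + 2*x = E + 3*x)
L = 0 (L = 0*6 = 0)
t = √14 (t = √((2 + 3*4) + 0) = √((2 + 12) + 0) = √(14 + 0) = √14 ≈ 3.7417)
L - t = 0 - √14 = -√14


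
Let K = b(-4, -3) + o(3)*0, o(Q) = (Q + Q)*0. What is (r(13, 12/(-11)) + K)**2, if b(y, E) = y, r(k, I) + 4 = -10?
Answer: 324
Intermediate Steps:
r(k, I) = -14 (r(k, I) = -4 - 10 = -14)
o(Q) = 0 (o(Q) = (2*Q)*0 = 0)
K = -4 (K = -4 + 0*0 = -4 + 0 = -4)
(r(13, 12/(-11)) + K)**2 = (-14 - 4)**2 = (-18)**2 = 324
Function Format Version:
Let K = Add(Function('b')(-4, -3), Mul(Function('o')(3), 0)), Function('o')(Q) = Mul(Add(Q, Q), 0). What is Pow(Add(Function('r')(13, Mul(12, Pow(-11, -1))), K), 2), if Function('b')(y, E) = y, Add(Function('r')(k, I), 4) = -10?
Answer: 324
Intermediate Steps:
Function('r')(k, I) = -14 (Function('r')(k, I) = Add(-4, -10) = -14)
Function('o')(Q) = 0 (Function('o')(Q) = Mul(Mul(2, Q), 0) = 0)
K = -4 (K = Add(-4, Mul(0, 0)) = Add(-4, 0) = -4)
Pow(Add(Function('r')(13, Mul(12, Pow(-11, -1))), K), 2) = Pow(Add(-14, -4), 2) = Pow(-18, 2) = 324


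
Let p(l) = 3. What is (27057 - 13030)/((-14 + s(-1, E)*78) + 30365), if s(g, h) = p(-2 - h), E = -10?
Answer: 14027/30585 ≈ 0.45862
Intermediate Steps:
s(g, h) = 3
(27057 - 13030)/((-14 + s(-1, E)*78) + 30365) = (27057 - 13030)/((-14 + 3*78) + 30365) = 14027/((-14 + 234) + 30365) = 14027/(220 + 30365) = 14027/30585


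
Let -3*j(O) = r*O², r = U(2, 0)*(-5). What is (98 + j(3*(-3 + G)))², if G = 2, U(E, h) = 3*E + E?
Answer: 47524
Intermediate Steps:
U(E, h) = 4*E
r = -40 (r = (4*2)*(-5) = 8*(-5) = -40)
j(O) = 40*O²/3 (j(O) = -(-40)*O²/3 = 40*O²/3)
(98 + j(3*(-3 + G)))² = (98 + 40*(3*(-3 + 2))²/3)² = (98 + 40*(3*(-1))²/3)² = (98 + (40/3)*(-3)²)² = (98 + (40/3)*9)² = (98 + 120)² = 218² = 47524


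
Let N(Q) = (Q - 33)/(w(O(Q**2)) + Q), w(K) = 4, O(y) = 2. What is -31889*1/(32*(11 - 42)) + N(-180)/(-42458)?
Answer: 26220707/815672 ≈ 32.146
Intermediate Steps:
N(Q) = (-33 + Q)/(4 + Q) (N(Q) = (Q - 33)/(4 + Q) = (-33 + Q)/(4 + Q))
-31889*1/(32*(11 - 42)) + N(-180)/(-42458) = -31889*1/(32*(11 - 42)) + ((-33 - 180)/(4 - 180))/(-42458) = -31889/(32*(-31)) + (-213/(-176))*(-1/42458) = -31889/(-992) - 1/176*(-213)*(-1/42458) = -31889*(-1/992) + (213/176)*(-1/42458) = 31889/992 - 3/105248 = 26220707/815672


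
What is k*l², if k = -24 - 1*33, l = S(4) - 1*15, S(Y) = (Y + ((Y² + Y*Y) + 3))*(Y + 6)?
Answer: -8015625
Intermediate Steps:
S(Y) = (6 + Y)*(3 + Y + 2*Y²) (S(Y) = (Y + ((Y² + Y²) + 3))*(6 + Y) = (Y + (2*Y² + 3))*(6 + Y) = (Y + (3 + 2*Y²))*(6 + Y) = (3 + Y + 2*Y²)*(6 + Y) = (6 + Y)*(3 + Y + 2*Y²))
l = 375 (l = (18 + 2*4³ + 9*4 + 13*4²) - 1*15 = (18 + 2*64 + 36 + 13*16) - 15 = (18 + 128 + 36 + 208) - 15 = 390 - 15 = 375)
k = -57 (k = -24 - 33 = -57)
k*l² = -57*375² = -57*140625 = -8015625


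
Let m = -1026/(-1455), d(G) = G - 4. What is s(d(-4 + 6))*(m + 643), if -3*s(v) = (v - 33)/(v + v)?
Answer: -2185379/1164 ≈ -1877.5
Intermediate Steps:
d(G) = -4 + G
s(v) = -(-33 + v)/(6*v) (s(v) = -(v - 33)/(3*(v + v)) = -(-33 + v)/(3*(2*v)) = -(-33 + v)*1/(2*v)/3 = -(-33 + v)/(6*v))
m = 342/485 (m = -1026*(-1/1455) = 342/485 ≈ 0.70515)
s(d(-4 + 6))*(m + 643) = ((33 - (-4 + (-4 + 6)))/(6*(-4 + (-4 + 6))))*(342/485 + 643) = ((33 - (-4 + 2))/(6*(-4 + 2)))*(312197/485) = ((1/6)*(33 - 1*(-2))/(-2))*(312197/485) = ((1/6)*(-1/2)*(33 + 2))*(312197/485) = ((1/6)*(-1/2)*35)*(312197/485) = -35/12*312197/485 = -2185379/1164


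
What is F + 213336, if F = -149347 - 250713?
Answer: -186724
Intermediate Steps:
F = -400060
F + 213336 = -400060 + 213336 = -186724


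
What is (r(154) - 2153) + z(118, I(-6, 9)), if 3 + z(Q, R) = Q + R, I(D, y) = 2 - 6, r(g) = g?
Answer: -1888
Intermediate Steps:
I(D, y) = -4
z(Q, R) = -3 + Q + R (z(Q, R) = -3 + (Q + R) = -3 + Q + R)
(r(154) - 2153) + z(118, I(-6, 9)) = (154 - 2153) + (-3 + 118 - 4) = -1999 + 111 = -1888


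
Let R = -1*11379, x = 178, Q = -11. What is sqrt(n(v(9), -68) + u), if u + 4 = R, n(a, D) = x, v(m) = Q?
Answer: 3*I*sqrt(1245) ≈ 105.85*I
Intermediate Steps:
v(m) = -11
n(a, D) = 178
R = -11379
u = -11383 (u = -4 - 11379 = -11383)
sqrt(n(v(9), -68) + u) = sqrt(178 - 11383) = sqrt(-11205) = 3*I*sqrt(1245)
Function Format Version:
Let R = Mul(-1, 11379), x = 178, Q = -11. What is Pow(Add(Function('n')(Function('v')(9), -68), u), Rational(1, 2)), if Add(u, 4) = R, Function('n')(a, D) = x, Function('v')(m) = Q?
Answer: Mul(3, I, Pow(1245, Rational(1, 2))) ≈ Mul(105.85, I)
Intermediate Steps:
Function('v')(m) = -11
Function('n')(a, D) = 178
R = -11379
u = -11383 (u = Add(-4, -11379) = -11383)
Pow(Add(Function('n')(Function('v')(9), -68), u), Rational(1, 2)) = Pow(Add(178, -11383), Rational(1, 2)) = Pow(-11205, Rational(1, 2)) = Mul(3, I, Pow(1245, Rational(1, 2)))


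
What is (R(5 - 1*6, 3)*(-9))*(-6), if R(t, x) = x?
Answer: 162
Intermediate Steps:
(R(5 - 1*6, 3)*(-9))*(-6) = (3*(-9))*(-6) = -27*(-6) = 162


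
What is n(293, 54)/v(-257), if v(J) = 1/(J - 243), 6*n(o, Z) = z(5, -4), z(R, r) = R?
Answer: -1250/3 ≈ -416.67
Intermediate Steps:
n(o, Z) = ⅚ (n(o, Z) = (⅙)*5 = ⅚)
v(J) = 1/(-243 + J)
n(293, 54)/v(-257) = 5/(6*(1/(-243 - 257))) = 5/(6*(1/(-500))) = 5/(6*(-1/500)) = (⅚)*(-500) = -1250/3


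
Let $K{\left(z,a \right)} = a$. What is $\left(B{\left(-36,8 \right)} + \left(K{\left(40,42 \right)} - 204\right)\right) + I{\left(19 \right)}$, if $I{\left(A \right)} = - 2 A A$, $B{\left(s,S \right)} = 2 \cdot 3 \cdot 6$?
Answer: $-848$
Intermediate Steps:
$B{\left(s,S \right)} = 36$ ($B{\left(s,S \right)} = 6 \cdot 6 = 36$)
$I{\left(A \right)} = - 2 A^{2}$
$\left(B{\left(-36,8 \right)} + \left(K{\left(40,42 \right)} - 204\right)\right) + I{\left(19 \right)} = \left(36 + \left(42 - 204\right)\right) - 2 \cdot 19^{2} = \left(36 - 162\right) - 722 = -126 - 722 = -848$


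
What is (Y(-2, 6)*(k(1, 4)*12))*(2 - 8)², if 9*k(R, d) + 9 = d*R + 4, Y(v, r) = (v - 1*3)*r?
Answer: 1440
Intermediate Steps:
Y(v, r) = r*(-3 + v) (Y(v, r) = (v - 3)*r = (-3 + v)*r = r*(-3 + v))
k(R, d) = -5/9 + R*d/9 (k(R, d) = -1 + (d*R + 4)/9 = -1 + (R*d + 4)/9 = -1 + (4 + R*d)/9 = -1 + (4/9 + R*d/9) = -5/9 + R*d/9)
(Y(-2, 6)*(k(1, 4)*12))*(2 - 8)² = ((6*(-3 - 2))*((-5/9 + (⅑)*1*4)*12))*(2 - 8)² = ((6*(-5))*((-5/9 + 4/9)*12))*(-6)² = -(-10)*12/3*36 = -30*(-4/3)*36 = 40*36 = 1440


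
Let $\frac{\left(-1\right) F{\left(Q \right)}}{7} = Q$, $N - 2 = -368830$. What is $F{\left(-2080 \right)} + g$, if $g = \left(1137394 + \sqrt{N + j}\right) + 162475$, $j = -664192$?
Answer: $1314429 + 6 i \sqrt{28695} \approx 1.3144 \cdot 10^{6} + 1016.4 i$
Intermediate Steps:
$N = -368828$ ($N = 2 - 368830 = -368828$)
$F{\left(Q \right)} = - 7 Q$
$g = 1299869 + 6 i \sqrt{28695}$ ($g = \left(1137394 + \sqrt{-368828 - 664192}\right) + 162475 = \left(1137394 + \sqrt{-1033020}\right) + 162475 = \left(1137394 + 6 i \sqrt{28695}\right) + 162475 = 1299869 + 6 i \sqrt{28695} \approx 1.2999 \cdot 10^{6} + 1016.4 i$)
$F{\left(-2080 \right)} + g = \left(-7\right) \left(-2080\right) + \left(1299869 + 6 i \sqrt{28695}\right) = 14560 + \left(1299869 + 6 i \sqrt{28695}\right) = 1314429 + 6 i \sqrt{28695}$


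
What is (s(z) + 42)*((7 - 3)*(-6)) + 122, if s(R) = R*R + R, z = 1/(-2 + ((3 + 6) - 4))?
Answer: -2690/3 ≈ -896.67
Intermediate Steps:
z = 1/3 (z = 1/(-2 + (9 - 4)) = 1/(-2 + 5) = 1/3 ≈ 0.33333)
s(R) = R + R**2 (s(R) = R**2 + R = R + R**2)
(s(z) + 42)*((7 - 3)*(-6)) + 122 = ((1 + 1/3)/3 + 42)*((7 - 3)*(-6)) + 122 = ((1/3)*(4/3) + 42)*(4*(-6)) + 122 = (4/9 + 42)*(-24) + 122 = (382/9)*(-24) + 122 = -3056/3 + 122 = -2690/3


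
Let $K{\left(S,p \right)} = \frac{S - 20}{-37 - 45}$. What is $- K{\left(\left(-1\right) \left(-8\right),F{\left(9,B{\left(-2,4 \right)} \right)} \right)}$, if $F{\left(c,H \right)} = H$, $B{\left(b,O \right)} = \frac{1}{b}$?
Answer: $- \frac{6}{41} \approx -0.14634$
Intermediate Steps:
$K{\left(S,p \right)} = \frac{10}{41} - \frac{S}{82}$ ($K{\left(S,p \right)} = \frac{-20 + S}{-82} = \left(-20 + S\right) \left(- \frac{1}{82}\right) = \frac{10}{41} - \frac{S}{82}$)
$- K{\left(\left(-1\right) \left(-8\right),F{\left(9,B{\left(-2,4 \right)} \right)} \right)} = - (\frac{10}{41} - \frac{\left(-1\right) \left(-8\right)}{82}) = - (\frac{10}{41} - \frac{4}{41}) = \left(-1\right) \frac{6}{41} = - \frac{6}{41}$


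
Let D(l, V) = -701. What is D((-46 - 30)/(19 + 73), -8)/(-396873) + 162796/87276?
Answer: 5389209782/2886457329 ≈ 1.8671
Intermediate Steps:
D((-46 - 30)/(19 + 73), -8)/(-396873) + 162796/87276 = -701/(-396873) + 162796/87276 = -701*(-1/396873) + 162796*(1/87276) = 701/396873 + 40699/21819 = 5389209782/2886457329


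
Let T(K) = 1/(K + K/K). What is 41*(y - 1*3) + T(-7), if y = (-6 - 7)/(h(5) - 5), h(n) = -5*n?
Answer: -527/5 ≈ -105.40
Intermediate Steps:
T(K) = 1/(1 + K) (T(K) = 1/(K + 1) = 1/(1 + K))
y = 13/30 (y = (-6 - 7)/(-5*5 - 5) = -13/(-25 - 5) = -13/(-30) = -13*(-1/30) = 13/30 ≈ 0.43333)
41*(y - 1*3) + T(-7) = 41*(13/30 - 1*3) + 1/(1 - 7) = 41*(13/30 - 3) + 1/(-6) = 41*(-77/30) - 1/6 = -3157/30 - 1/6 = -527/5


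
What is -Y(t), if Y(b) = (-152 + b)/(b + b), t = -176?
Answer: -41/44 ≈ -0.93182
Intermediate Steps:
Y(b) = (-152 + b)/(2*b) (Y(b) = (-152 + b)/((2*b)) = (-152 + b)*(1/(2*b)) = (-152 + b)/(2*b))
-Y(t) = -(-152 - 176)/(2*(-176)) = -(-1)*(-328)/(2*176) = -1*41/44 = -41/44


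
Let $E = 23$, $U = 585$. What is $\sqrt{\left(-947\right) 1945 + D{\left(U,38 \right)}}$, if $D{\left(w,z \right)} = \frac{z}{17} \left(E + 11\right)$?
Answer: $i \sqrt{1841839} \approx 1357.1 i$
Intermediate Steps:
$D{\left(w,z \right)} = 2 z$ ($D{\left(w,z \right)} = \frac{z}{17} \left(23 + 11\right) = z \frac{1}{17} \cdot 34 = \frac{z}{17} \cdot 34 = 2 z$)
$\sqrt{\left(-947\right) 1945 + D{\left(U,38 \right)}} = \sqrt{\left(-947\right) 1945 + 2 \cdot 38} = \sqrt{-1841915 + 76} = \sqrt{-1841839} = i \sqrt{1841839}$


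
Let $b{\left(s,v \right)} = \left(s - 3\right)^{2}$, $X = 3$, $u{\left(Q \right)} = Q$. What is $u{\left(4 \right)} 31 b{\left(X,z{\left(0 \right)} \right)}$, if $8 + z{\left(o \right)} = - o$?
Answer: $0$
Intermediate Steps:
$z{\left(o \right)} = -8 - o$
$b{\left(s,v \right)} = \left(-3 + s\right)^{2}$
$u{\left(4 \right)} 31 b{\left(X,z{\left(0 \right)} \right)} = 4 \cdot 31 \left(-3 + 3\right)^{2} = 124 \cdot 0^{2} = 124 \cdot 0 = 0$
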